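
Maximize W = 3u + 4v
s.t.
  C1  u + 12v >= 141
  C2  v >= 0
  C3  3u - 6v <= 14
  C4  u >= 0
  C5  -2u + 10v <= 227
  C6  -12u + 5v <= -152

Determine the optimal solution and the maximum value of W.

u = 751/9, v = 709/18, maximum W = 3671/9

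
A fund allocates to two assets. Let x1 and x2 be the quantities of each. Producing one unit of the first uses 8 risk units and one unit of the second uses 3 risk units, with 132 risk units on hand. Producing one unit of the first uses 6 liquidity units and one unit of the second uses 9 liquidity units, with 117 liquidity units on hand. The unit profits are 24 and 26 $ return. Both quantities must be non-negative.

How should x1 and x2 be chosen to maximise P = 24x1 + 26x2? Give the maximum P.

x1 = 31/2, x2 = 8/3, maximum P = 1324/3

Extreme points and P = 24x1 + 26x2:
  (0, 0) → P = 0
  (0, 13) → P = 338
  (33/2, 0) → P = 396
  (31/2, 8/3) → P = 1324/3

The binding constraints are 8x1 + 3x2 = 132 and 6x1 + 9x2 = 117.
Solving simultaneously gives x1 = 31/2, x2 = 8/3.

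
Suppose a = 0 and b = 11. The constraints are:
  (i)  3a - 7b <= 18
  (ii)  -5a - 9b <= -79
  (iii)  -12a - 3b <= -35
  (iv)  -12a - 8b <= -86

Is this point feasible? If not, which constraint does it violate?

not feasible — violates (iii)

Constraint (iii): -12a - 3b = -33, which is not ≤ -35. All other constraints are satisfied.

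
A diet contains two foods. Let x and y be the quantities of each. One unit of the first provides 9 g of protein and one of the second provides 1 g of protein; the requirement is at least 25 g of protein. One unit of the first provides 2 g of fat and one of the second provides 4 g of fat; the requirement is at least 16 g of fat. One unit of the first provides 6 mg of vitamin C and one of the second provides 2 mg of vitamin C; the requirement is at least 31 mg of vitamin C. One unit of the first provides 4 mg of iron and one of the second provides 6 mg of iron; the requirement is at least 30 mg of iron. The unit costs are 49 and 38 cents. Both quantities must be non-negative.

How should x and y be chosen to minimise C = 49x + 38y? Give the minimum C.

x = 9/2, y = 2, minimum C = 593/2

Feasible corners and C = 49x + 38y:
  (0, 25) → C = 950
  (8, 0) → C = 392
  (19/12, 43/4) → C = 5833/12
  (6, 1) → C = 332
  (9/2, 2) → C = 593/2
The feasible region is unbounded (it extends along (0, 1), (1, 0)), but C strictly increases along every unbounded feasible direction, so there is no improving ray and the minimum is attained at a vertex.

At the optimal vertex, 6x + 2y = 31 and 4x + 6y = 30.
Solving simultaneously gives x = 9/2, y = 2.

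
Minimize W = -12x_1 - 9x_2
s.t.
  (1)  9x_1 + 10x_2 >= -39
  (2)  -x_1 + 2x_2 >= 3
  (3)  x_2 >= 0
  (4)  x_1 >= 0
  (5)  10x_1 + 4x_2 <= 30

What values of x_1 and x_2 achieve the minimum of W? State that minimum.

Corner points and W = -12x_1 - 9x_2:
  (0, 3/2) → W = -27/2
  (2, 5/2) → W = -93/2
  (0, 15/2) → W = -135/2

x_1 = 0, x_2 = 15/2, minimum W = -135/2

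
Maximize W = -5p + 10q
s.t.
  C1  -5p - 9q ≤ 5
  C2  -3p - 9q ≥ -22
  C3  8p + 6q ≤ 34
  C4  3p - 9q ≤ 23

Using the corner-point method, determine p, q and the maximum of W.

Feasible corners and W = -5p + 10q:
  (-27/2, 125/18) → W = 2465/18
  (9/4, -65/36) → W = -1055/36
  (29/9, 37/27) → W = -65/27
  (74/15, -41/45) → W = -304/9

p = -27/2, q = 125/18, maximum W = 2465/18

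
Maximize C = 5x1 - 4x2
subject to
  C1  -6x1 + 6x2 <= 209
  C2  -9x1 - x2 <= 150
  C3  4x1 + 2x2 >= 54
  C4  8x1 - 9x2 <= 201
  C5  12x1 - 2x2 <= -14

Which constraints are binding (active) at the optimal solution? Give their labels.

C3 and C5

Extreme points and C = 5x1 - 4x2:
  (-47/18, 290/9) → C = -2555/18
  (167/30, 202/5) → C = -4013/30
  (5/2, 22) → C = -151/2

The maximum is at (5/2, 22). Substituting into each constraint, equality holds for C3 and C5; the remaining constraints have slack.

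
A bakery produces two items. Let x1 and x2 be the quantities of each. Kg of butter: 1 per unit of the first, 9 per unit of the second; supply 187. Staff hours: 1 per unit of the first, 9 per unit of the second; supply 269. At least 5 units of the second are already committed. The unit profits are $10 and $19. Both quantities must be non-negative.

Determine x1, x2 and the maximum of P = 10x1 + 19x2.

Extreme points and P = 10x1 + 19x2:
  (0, 187/9) → P = 3553/9
  (0, 5) → P = 95
  (142, 5) → P = 1515

The binding constraints are x1 + 9x2 = 187 and x2 = 5.
Solving simultaneously gives x1 = 142, x2 = 5.

x1 = 142, x2 = 5, maximum P = 1515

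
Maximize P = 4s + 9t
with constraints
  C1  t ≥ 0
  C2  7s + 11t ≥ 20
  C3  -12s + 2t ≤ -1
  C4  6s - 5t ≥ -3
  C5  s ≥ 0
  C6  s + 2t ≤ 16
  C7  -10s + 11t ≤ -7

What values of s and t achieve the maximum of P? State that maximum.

s = 190/31, t = 153/31, maximum P = 2137/31

The binding constraints are s + 2t = 16 and -10s + 11t = -7.
Solving simultaneously gives s = 190/31, t = 153/31.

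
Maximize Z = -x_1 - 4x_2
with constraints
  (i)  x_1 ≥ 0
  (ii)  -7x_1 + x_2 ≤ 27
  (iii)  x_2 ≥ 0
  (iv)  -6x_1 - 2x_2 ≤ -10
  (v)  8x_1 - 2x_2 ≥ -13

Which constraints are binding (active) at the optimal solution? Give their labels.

(iii) and (iv)

Extreme points and Z = -x_1 - 4x_2:
  (0, 5) → Z = -20
  (0, 13/2) → Z = -26
  (5/3, 0) → Z = -5/3
The feasible region is unbounded (it extends along (1, 0), (1, 4)), but Z strictly decreases along every unbounded feasible direction, so there is no improving ray and the maximum is attained at a vertex.

The maximum is at (5/3, 0). Substituting into each constraint, equality holds for (iii) and (iv); the remaining constraints have slack.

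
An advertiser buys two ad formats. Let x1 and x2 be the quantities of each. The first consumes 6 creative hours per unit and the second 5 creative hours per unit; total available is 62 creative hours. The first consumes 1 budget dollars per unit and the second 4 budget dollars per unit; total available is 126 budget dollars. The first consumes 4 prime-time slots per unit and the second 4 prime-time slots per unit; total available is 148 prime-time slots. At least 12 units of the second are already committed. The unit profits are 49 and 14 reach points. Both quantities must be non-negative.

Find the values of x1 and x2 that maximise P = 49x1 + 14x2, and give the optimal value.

Feasible corners and P = 49x1 + 14x2:
  (0, 62/5) → P = 868/5
  (0, 12) → P = 168
  (1/3, 12) → P = 553/3

The binding constraints are 6x1 + 5x2 = 62 and x2 = 12.
Solving simultaneously gives x1 = 1/3, x2 = 12.

x1 = 1/3, x2 = 12, maximum P = 553/3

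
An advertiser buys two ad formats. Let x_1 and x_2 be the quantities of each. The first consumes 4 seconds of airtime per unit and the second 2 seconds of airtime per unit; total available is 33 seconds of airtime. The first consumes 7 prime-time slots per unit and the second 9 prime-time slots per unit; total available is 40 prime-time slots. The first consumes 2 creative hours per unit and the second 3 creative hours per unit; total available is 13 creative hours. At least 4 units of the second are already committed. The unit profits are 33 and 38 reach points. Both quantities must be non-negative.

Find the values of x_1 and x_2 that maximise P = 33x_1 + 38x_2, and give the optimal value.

x_1 = 1/2, x_2 = 4, maximum P = 337/2

Feasible corners and P = 33x_1 + 38x_2:
  (0, 13/3) → P = 494/3
  (0, 4) → P = 152
  (1/2, 4) → P = 337/2

At the optimal vertex, 2x_1 + 3x_2 = 13 and x_2 = 4.
Solving simultaneously gives x_1 = 1/2, x_2 = 4.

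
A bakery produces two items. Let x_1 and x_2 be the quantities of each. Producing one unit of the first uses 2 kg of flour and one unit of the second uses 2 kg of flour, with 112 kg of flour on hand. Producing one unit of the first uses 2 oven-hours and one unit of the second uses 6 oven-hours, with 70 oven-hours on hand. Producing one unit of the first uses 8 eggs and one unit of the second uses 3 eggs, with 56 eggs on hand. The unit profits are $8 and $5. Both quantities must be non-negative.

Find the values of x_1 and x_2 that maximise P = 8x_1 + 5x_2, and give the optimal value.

Extreme points and P = 8x_1 + 5x_2:
  (0, 0) → P = 0
  (0, 35/3) → P = 175/3
  (7, 0) → P = 56
  (3, 32/3) → P = 232/3

x_1 = 3, x_2 = 32/3, maximum P = 232/3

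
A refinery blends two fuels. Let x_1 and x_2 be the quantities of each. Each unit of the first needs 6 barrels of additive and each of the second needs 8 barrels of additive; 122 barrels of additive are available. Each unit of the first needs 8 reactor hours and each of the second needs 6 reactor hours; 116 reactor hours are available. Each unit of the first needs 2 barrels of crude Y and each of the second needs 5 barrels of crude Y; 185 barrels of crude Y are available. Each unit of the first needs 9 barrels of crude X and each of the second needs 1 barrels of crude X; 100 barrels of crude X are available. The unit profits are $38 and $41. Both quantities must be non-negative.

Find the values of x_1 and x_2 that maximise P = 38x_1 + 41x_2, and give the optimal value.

The optimum lies where 6x_1 + 8x_2 = 122 and 8x_1 + 6x_2 = 116.
Solving simultaneously gives x_1 = 7, x_2 = 10.

x_1 = 7, x_2 = 10, maximum P = 676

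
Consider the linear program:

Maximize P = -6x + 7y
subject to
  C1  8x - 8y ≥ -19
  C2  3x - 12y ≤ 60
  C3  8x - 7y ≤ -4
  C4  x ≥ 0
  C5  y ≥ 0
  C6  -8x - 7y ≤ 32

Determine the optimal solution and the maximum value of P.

x = 101/8, y = 15, maximum P = 117/4

Corner points and P = -6x + 7y:
  (101/8, 15) → P = 117/4
  (0, 19/8) → P = 133/8
  (0, 4/7) → P = 4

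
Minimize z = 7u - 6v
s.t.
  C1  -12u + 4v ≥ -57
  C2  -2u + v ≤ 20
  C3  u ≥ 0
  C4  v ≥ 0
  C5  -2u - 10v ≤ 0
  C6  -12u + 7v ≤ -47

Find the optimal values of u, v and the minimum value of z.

u = 211/36, v = 10/3, minimum z = 757/36

Extreme points and z = 7u - 6v:
  (19/4, 0) → z = 133/4
  (211/36, 10/3) → z = 757/36
  (47/12, 0) → z = 329/12

The binding constraints are -12u + 4v = -57 and -12u + 7v = -47.
Solving simultaneously gives u = 211/36, v = 10/3.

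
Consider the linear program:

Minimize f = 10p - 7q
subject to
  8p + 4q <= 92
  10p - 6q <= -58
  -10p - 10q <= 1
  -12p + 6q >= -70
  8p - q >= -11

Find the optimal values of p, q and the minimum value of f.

Feasible corners and f = 10p - 7q:
  (40/11, 173/11) → f = -811/11
  (6/5, 103/5) → f = -661/5
  (-4/19, 177/19) → f = -1279/19

At the optimal vertex, 8p + 4q = 92 and 8p - q = -11.
Solving simultaneously gives p = 6/5, q = 103/5.

p = 6/5, q = 103/5, minimum f = -661/5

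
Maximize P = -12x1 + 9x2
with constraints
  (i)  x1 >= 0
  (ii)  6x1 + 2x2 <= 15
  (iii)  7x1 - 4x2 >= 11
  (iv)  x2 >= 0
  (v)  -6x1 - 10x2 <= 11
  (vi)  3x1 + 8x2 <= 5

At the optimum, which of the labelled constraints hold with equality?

(iii) and (vi)

Vertices and P = -12x1 + 9x2:
  (11/7, 0) → P = -132/7
  (27/17, 1/34) → P = -639/34
  (5/3, 0) → P = -20

The maximum is at (27/17, 1/34). Substituting into each constraint, equality holds for (iii) and (vi); the remaining constraints have slack.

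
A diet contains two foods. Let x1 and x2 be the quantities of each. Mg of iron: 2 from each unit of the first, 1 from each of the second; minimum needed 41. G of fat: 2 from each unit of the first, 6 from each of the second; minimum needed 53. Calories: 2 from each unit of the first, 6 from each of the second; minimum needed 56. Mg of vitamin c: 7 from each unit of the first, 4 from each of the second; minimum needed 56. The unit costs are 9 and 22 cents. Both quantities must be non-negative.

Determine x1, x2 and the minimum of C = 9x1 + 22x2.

x1 = 19, x2 = 3, minimum C = 237

Extreme points and C = 9x1 + 22x2:
  (0, 41) → C = 902
  (28, 0) → C = 252
  (19, 3) → C = 237
The feasible region is unbounded (it extends along (0, 1), (1, 0)), but C strictly increases along every unbounded feasible direction, so there is no improving ray and the minimum is attained at a vertex.

The binding constraints are 2x1 + x2 = 41 and 2x1 + 6x2 = 56.
Solving simultaneously gives x1 = 19, x2 = 3.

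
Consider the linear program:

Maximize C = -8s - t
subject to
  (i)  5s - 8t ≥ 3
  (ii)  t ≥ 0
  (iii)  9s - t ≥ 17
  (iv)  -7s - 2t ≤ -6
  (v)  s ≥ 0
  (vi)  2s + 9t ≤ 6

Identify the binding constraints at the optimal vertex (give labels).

Extreme points and C = -8s - t:
  (17/9, 0) → C = -136/9
  (3, 0) → C = -24
  (159/83, 20/83) → C = -1292/83

The maximum is at (17/9, 0). Substituting into each constraint, equality holds for (ii) and (iii); the remaining constraints have slack.

(ii) and (iii)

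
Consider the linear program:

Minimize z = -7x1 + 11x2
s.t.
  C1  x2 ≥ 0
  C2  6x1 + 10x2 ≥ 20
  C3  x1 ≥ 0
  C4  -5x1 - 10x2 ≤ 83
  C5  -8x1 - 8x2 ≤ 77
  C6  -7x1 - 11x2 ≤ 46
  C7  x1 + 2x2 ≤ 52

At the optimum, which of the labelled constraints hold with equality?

C1 and C7

Vertices and z = -7x1 + 11x2:
  (10/3, 0) → z = -70/3
  (52, 0) → z = -364
  (0, 2) → z = 22
  (0, 26) → z = 286

The minimum is at (52, 0). Substituting into each constraint, equality holds for C1 and C7; the remaining constraints have slack.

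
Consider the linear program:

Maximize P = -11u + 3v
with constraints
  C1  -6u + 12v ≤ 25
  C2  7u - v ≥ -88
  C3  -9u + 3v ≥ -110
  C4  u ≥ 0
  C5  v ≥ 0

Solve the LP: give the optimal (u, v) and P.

Corner points and P = -11u + 3v:
  (31/2, 59/6) → P = -141
  (0, 25/12) → P = 25/4
  (110/9, 0) → P = -1210/9
  (0, 0) → P = 0

u = 0, v = 25/12, maximum P = 25/4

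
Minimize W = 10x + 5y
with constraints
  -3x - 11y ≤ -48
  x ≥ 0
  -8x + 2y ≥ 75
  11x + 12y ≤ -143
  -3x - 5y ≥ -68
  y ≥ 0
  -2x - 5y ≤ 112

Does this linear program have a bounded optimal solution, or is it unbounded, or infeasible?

infeasible

The boundaries -3x - 11y = -48 and 11x + 12y = -143 meet at (-2149/85, 957/85), but that point violates x ≥ 0. Every candidate vertex is excluded by some other constraint, so the feasible region is empty.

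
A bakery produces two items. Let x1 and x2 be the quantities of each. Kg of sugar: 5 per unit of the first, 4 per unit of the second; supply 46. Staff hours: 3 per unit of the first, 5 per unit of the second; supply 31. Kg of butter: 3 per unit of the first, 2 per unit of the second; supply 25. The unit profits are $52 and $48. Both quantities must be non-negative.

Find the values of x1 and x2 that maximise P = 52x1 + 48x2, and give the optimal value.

Extreme points and P = 52x1 + 48x2:
  (0, 0) → P = 0
  (0, 31/5) → P = 1488/5
  (25/3, 0) → P = 1300/3
  (7, 2) → P = 460

x1 = 7, x2 = 2, maximum P = 460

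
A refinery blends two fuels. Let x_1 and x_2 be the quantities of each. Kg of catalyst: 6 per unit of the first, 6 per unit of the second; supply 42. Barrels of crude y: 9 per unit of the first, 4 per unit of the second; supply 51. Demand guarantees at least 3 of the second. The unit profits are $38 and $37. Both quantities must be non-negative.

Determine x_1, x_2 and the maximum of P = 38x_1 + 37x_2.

x_1 = 4, x_2 = 3, maximum P = 263

Feasible corners and P = 38x_1 + 37x_2:
  (0, 7) → P = 259
  (0, 3) → P = 111
  (4, 3) → P = 263

At the optimal vertex, 6x_1 + 6x_2 = 42 and x_2 = 3.
Solving simultaneously gives x_1 = 4, x_2 = 3.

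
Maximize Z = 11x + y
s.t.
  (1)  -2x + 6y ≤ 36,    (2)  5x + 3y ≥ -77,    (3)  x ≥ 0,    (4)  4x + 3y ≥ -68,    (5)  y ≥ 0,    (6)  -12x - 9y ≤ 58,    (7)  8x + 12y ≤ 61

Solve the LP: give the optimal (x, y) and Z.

At the optimal vertex, y = 0 and 8x + 12y = 61.
Solving simultaneously gives x = 61/8, y = 0.

x = 61/8, y = 0, maximum Z = 671/8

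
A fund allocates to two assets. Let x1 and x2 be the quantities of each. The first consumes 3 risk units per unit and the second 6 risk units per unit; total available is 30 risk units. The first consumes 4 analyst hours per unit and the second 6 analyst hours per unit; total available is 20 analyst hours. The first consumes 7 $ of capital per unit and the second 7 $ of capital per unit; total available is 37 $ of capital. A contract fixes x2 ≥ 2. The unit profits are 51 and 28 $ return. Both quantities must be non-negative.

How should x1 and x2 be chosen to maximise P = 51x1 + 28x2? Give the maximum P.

x1 = 2, x2 = 2, maximum P = 158

Feasible corners and P = 51x1 + 28x2:
  (0, 10/3) → P = 280/3
  (0, 2) → P = 56
  (2, 2) → P = 158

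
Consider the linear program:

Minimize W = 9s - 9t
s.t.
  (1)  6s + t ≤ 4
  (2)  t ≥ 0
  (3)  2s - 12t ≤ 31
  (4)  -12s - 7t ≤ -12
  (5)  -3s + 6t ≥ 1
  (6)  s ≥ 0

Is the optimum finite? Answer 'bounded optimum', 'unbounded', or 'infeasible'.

bounded optimum

Vertices and W = 9s - 9t:
  (8/15, 4/5) → W = -12/5
  (0, 4) → W = -36
  (0, 12/7) → W = -108/7
The feasible region has finitely many vertices and no improving ray; the minimum is -36 at (0, 4).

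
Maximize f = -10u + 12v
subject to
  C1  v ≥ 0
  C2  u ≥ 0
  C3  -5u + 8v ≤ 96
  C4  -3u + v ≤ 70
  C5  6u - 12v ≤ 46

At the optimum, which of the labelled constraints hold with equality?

Feasible corners and f = -10u + 12v:
  (0, 0) → f = 0
  (23/3, 0) → f = -230/3
  (0, 12) → f = 144
The feasible region is unbounded (it extends along (2, 1), (8, 5)), but f strictly decreases along every unbounded feasible direction, so there is no improving ray and the maximum is attained at a vertex.

The maximum is at (0, 12). Substituting into each constraint, equality holds for C2 and C3; the remaining constraints have slack.

C2 and C3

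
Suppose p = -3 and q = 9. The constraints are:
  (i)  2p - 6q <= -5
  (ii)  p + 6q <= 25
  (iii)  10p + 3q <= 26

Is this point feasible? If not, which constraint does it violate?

Constraint (ii): p + 6q = 51, which is not ≤ 25. All other constraints are satisfied.

not feasible — violates (ii)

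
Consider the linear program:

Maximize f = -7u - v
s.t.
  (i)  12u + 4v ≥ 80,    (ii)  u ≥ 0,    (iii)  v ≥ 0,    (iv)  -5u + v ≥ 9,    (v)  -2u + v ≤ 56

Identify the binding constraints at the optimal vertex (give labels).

Extreme points and f = -7u - v:
  (0, 20) → f = -20
  (11/8, 127/8) → f = -51/2
  (0, 56) → f = -56
  (47/3, 262/3) → f = -197

The maximum is at (0, 20). Substituting into each constraint, equality holds for (i) and (ii); the remaining constraints have slack.

(i) and (ii)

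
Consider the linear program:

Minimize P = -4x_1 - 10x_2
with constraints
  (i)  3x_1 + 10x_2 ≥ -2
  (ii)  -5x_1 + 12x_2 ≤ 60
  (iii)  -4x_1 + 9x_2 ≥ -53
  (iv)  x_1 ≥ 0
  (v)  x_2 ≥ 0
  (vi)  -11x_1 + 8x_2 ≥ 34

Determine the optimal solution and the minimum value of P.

The binding constraints are -5x_1 + 12x_2 = 60 and -11x_1 + 8x_2 = 34.
Solving simultaneously gives x_1 = 18/23, x_2 = 245/46.

x_1 = 18/23, x_2 = 245/46, minimum P = -1297/23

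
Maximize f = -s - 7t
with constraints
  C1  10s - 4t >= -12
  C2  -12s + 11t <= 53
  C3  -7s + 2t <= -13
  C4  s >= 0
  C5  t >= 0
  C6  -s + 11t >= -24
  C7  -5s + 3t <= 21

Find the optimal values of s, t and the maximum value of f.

s = 13/7, t = 0, maximum f = -13/7

Extreme points and f = -s - 7t:
  (249/53, 527/53) → f = -3938/53
  (13/7, 0) → f = -13/7
  (24, 0) → f = -24
The feasible region is unbounded (it extends along (11, 1), (11, 12)), but f strictly decreases along every unbounded feasible direction, so there is no improving ray and the maximum is attained at a vertex.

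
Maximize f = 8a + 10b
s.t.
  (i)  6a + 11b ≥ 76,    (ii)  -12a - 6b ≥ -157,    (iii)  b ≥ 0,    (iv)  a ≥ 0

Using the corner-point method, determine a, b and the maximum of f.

a = 0, b = 157/6, maximum f = 785/3

Vertices and f = 8a + 10b:
  (38/3, 0) → f = 304/3
  (0, 76/11) → f = 760/11
  (157/12, 0) → f = 314/3
  (0, 157/6) → f = 785/3

At the optimal vertex, -12a - 6b = -157 and a = 0.
Solving simultaneously gives a = 0, b = 157/6.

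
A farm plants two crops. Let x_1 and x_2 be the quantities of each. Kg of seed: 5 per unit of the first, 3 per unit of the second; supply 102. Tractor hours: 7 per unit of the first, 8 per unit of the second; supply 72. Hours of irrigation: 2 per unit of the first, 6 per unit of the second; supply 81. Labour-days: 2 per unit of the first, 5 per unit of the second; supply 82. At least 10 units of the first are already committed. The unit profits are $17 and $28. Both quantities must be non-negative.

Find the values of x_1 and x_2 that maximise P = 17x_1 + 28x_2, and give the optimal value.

Extreme points and P = 17x_1 + 28x_2:
  (72/7, 0) → P = 1224/7
  (10, 0) → P = 170
  (10, 1/4) → P = 177

x_1 = 10, x_2 = 1/4, maximum P = 177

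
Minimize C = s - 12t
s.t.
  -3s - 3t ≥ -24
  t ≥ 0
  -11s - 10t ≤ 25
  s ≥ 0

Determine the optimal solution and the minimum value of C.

Vertices and C = s - 12t:
  (8, 0) → C = 8
  (0, 8) → C = -96
  (0, 0) → C = 0

The binding constraints are -3s - 3t = -24 and s = 0.
Solving simultaneously gives s = 0, t = 8.

s = 0, t = 8, minimum C = -96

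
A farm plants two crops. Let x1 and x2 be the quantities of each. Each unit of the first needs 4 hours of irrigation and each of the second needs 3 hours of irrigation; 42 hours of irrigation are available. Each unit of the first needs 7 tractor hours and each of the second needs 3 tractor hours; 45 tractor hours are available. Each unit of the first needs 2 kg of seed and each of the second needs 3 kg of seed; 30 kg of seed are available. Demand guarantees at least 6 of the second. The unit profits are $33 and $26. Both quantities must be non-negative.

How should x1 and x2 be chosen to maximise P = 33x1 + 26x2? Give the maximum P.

Extreme points and P = 33x1 + 26x2:
  (0, 10) → P = 260
  (0, 6) → P = 156
  (3, 8) → P = 307
  (27/7, 6) → P = 1983/7

The binding constraints are 7x1 + 3x2 = 45 and 2x1 + 3x2 = 30.
Solving simultaneously gives x1 = 3, x2 = 8.

x1 = 3, x2 = 8, maximum P = 307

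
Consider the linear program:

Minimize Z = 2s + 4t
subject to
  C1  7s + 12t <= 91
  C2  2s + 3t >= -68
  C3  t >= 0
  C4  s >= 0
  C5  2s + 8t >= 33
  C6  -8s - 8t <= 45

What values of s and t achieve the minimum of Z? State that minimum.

s = 0, t = 33/8, minimum Z = 33/2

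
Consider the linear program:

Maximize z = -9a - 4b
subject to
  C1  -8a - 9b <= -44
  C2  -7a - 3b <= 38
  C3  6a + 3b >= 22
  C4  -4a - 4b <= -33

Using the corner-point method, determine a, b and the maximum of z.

a = -60, b = 382/3, maximum z = 92/3

Feasible corners and z = -9a - 4b:
  (121/4, -22) → z = -737/4
  (-60, 382/3) → z = 92/3
  (-11/12, 55/6) → z = -341/12
The feasible region is unbounded (it extends along (-3, 7), (9, -8)), but z strictly decreases along every unbounded feasible direction, so there is no improving ray and the maximum is attained at a vertex.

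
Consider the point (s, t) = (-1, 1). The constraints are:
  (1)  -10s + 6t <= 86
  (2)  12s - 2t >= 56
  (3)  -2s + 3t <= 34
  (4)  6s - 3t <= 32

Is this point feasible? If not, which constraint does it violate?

Constraint (2): 12s - 2t = -14, which is not ≥ 56. All other constraints are satisfied.

not feasible — violates (2)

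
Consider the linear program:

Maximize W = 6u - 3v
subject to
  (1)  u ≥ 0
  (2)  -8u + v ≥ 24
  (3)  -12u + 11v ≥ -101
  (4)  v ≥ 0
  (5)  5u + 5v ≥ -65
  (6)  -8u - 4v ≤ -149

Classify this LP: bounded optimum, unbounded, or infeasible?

Vertices and W = 6u - 3v:
  (0, 149/4) → W = -447/4
  (53/40, 173/5) → W = -1917/20
The feasible region has finitely many vertices and no improving ray; the maximum is -1917/20 at (53/40, 173/5).

bounded optimum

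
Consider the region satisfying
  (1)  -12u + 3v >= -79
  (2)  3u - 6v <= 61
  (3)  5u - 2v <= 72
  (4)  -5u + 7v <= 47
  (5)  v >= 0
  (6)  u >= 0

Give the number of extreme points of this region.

4

Intersecting each pair of boundary lines and keeping only the points that satisfy every inequality leaves:
  (694/69, 959/69)
  (79/12, 0)
  (0, 47/7)
  (0, 0)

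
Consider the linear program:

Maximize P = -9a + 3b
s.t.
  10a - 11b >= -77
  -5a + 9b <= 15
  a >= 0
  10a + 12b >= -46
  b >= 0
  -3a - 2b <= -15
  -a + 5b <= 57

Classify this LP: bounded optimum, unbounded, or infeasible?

Extreme points and P = -9a + 3b:
  (105/37, 120/37) → P = -585/37
  (219/8, 135/8) → P = -783/4
  (5, 0) → P = -45
The feasible region has finitely many vertices and no improving ray; the maximum is -585/37 at (105/37, 120/37).

bounded optimum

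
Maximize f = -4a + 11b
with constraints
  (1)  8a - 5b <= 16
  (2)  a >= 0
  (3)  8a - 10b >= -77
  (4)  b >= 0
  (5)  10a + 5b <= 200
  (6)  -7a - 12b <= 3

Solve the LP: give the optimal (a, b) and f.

Extreme points and f = -4a + 11b:
  (2, 0) → f = -8
  (12, 16) → f = 128
  (0, 77/10) → f = 847/10
  (0, 0) → f = 0
  (323/28, 237/14) → f = 1961/14

At the optimal vertex, 8a - 10b = -77 and 10a + 5b = 200.
Solving simultaneously gives a = 323/28, b = 237/14.

a = 323/28, b = 237/14, maximum f = 1961/14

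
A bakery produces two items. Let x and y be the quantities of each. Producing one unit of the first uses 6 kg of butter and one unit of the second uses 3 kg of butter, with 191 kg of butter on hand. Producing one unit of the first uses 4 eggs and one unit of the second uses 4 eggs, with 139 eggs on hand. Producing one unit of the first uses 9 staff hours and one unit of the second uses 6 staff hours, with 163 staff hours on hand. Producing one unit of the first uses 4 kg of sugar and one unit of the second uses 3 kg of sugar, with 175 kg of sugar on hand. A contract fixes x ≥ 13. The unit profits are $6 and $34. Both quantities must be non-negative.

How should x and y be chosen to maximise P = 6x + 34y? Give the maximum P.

x = 13, y = 23/3, maximum P = 1016/3

Vertices and P = 6x + 34y:
  (163/9, 0) → P = 326/3
  (13, 0) → P = 78
  (13, 23/3) → P = 1016/3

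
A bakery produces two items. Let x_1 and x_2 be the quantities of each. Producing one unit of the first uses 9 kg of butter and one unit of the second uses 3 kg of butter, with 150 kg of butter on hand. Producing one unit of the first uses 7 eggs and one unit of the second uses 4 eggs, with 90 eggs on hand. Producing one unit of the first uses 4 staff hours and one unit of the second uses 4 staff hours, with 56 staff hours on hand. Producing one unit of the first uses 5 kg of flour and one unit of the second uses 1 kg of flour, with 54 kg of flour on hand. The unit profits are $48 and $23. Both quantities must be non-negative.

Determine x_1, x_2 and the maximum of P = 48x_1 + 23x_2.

The optimum lies where 4x_1 + 4x_2 = 56 and 5x_1 + x_2 = 54.
Solving simultaneously gives x_1 = 10, x_2 = 4.

x_1 = 10, x_2 = 4, maximum P = 572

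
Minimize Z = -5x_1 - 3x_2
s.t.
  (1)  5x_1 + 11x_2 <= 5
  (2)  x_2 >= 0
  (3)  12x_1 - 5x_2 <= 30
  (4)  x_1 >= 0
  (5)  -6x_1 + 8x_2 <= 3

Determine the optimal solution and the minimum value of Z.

Corner points and Z = -5x_1 - 3x_2:
  (1, 0) → Z = -5
  (7/106, 45/106) → Z = -85/53
  (0, 0) → Z = 0
  (0, 3/8) → Z = -9/8

The binding constraints are 5x_1 + 11x_2 = 5 and x_2 = 0.
Solving simultaneously gives x_1 = 1, x_2 = 0.

x_1 = 1, x_2 = 0, minimum Z = -5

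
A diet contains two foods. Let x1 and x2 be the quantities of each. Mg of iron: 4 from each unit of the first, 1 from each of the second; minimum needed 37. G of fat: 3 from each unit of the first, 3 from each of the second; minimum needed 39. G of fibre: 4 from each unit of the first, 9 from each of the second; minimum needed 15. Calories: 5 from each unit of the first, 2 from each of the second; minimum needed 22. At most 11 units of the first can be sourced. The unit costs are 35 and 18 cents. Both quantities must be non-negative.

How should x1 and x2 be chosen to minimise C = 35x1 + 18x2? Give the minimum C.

x1 = 8, x2 = 5, minimum C = 370

Extreme points and C = 35x1 + 18x2:
  (0, 37) → C = 666
  (8, 5) → C = 370
  (11, 2) → C = 421
The feasible region is unbounded (it extends along (0, 1)), but C strictly increases along every unbounded feasible direction, so there is no improving ray and the minimum is attained at a vertex.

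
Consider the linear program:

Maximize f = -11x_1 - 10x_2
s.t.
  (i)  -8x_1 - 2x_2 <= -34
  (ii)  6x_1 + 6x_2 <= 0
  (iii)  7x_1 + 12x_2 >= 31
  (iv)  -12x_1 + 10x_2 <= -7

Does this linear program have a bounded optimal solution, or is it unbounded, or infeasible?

infeasible

The boundaries -8x_1 - 2x_2 = -34 and 6x_1 + 6x_2 = 0 meet at (17/3, -17/3), but that point violates 7x_1 + 12x_2 ≥ 31. Every candidate vertex is excluded by some other constraint, so the feasible region is empty.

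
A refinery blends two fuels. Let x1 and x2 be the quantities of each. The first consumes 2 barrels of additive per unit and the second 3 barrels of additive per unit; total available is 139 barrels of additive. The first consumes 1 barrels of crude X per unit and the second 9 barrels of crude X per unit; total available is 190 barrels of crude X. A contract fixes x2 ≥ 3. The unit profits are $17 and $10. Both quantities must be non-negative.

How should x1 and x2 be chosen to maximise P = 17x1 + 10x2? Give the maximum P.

x1 = 65, x2 = 3, maximum P = 1135

Vertices and P = 17x1 + 10x2:
  (0, 190/9) → P = 1900/9
  (0, 3) → P = 30
  (227/5, 241/15) → P = 13987/15
  (65, 3) → P = 1135

The optimum lies where 2x1 + 3x2 = 139 and x2 = 3.
Solving simultaneously gives x1 = 65, x2 = 3.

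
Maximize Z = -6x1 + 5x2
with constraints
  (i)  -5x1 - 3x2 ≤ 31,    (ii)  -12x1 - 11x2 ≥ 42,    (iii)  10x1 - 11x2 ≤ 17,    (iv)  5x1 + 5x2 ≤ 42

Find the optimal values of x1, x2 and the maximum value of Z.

x1 = -215/19, x2 = 162/19, maximum Z = 2100/19

Feasible corners and Z = -6x1 + 5x2:
  (-215/19, 162/19) → Z = 2100/19
  (-58/17, -79/17) → Z = -47/17
  (-25/22, -312/121) → Z = -735/121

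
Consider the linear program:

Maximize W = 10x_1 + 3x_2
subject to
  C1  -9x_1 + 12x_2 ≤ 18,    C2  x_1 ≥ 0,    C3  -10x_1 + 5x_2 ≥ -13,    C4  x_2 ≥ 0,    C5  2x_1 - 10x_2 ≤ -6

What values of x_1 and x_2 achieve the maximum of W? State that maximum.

x_1 = 82/25, x_2 = 99/25, maximum W = 1117/25

Extreme points and W = 10x_1 + 3x_2:
  (0, 3/2) → W = 9/2
  (82/25, 99/25) → W = 1117/25
  (0, 3/5) → W = 9/5
  (16/9, 43/45) → W = 929/45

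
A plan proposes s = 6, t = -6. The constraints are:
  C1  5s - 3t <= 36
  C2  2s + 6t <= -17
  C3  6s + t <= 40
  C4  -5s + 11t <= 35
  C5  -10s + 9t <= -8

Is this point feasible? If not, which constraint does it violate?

Constraint C1: 5s - 3t = 48, which is not ≤ 36. All other constraints are satisfied.

not feasible — violates C1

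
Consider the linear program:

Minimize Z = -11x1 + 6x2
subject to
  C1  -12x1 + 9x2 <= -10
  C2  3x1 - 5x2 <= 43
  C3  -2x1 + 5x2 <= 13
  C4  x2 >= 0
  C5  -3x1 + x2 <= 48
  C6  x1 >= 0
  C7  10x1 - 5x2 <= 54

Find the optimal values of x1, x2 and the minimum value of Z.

x1 = 27/5, x2 = 0, minimum Z = -297/5

Feasible corners and Z = -11x1 + 6x2:
  (167/42, 88/21) → Z = -781/42
  (5/6, 0) → Z = -55/6
  (67/8, 119/20) → Z = -2257/40
  (27/5, 0) → Z = -297/5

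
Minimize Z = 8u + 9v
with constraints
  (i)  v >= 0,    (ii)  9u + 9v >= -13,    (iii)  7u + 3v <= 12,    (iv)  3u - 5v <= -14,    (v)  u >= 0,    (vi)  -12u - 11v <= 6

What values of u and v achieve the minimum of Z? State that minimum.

u = 0, v = 14/5, minimum Z = 126/5

At the optimal vertex, 3u - 5v = -14 and u = 0.
Solving simultaneously gives u = 0, v = 14/5.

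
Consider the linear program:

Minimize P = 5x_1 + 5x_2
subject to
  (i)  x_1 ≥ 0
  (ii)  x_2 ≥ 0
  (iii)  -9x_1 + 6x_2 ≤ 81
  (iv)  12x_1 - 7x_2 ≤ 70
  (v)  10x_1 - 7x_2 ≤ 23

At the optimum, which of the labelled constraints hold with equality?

Extreme points and P = 5x_1 + 5x_2:
  (0, 0) → P = 0
  (0, 27/2) → P = 135/2
  (23/10, 0) → P = 23/2
  (329/3, 178) → P = 4315/3
  (47/2, 212/7) → P = 3765/14

The minimum is at (0, 0). Substituting into each constraint, equality holds for (i) and (ii); the remaining constraints have slack.

(i) and (ii)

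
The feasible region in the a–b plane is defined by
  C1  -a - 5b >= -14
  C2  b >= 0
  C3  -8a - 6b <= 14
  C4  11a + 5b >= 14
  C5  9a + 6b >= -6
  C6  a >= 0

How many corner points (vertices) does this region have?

Of the 15 pairwise boundary intersections, those satisfying every inequality are:
  (14, 0)
  (0, 14/5)
  (14/11, 0)

3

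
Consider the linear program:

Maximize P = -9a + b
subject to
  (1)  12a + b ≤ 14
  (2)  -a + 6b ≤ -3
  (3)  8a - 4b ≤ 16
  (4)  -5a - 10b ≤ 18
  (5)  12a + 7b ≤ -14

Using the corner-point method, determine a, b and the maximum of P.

The optimum lies where -a + 6b = -3 and -5a - 10b = 18.
Solving simultaneously gives a = -39/20, b = -33/40.

a = -39/20, b = -33/40, maximum P = 669/40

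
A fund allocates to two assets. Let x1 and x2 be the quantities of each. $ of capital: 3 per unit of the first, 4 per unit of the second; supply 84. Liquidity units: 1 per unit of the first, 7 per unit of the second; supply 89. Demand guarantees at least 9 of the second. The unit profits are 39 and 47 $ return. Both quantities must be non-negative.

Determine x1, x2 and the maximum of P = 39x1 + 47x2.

x1 = 16, x2 = 9, maximum P = 1047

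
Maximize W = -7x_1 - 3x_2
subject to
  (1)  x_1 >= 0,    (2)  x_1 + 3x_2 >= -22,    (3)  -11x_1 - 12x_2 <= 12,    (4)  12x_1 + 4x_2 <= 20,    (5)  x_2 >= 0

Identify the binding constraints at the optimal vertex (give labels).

Feasible corners and W = -7x_1 - 3x_2:
  (0, 5) → W = -15
  (0, 0) → W = 0
  (5/3, 0) → W = -35/3

The maximum is at (0, 0). Substituting into each constraint, equality holds for (1) and (5); the remaining constraints have slack.

(1) and (5)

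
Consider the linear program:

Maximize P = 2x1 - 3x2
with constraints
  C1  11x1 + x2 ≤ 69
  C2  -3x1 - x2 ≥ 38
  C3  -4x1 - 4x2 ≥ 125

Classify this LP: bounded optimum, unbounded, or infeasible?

unbounded

From the feasible point (107/8, -625/8), moving in the direction (1, -11) keeps every constraint satisfied while P increases without bound.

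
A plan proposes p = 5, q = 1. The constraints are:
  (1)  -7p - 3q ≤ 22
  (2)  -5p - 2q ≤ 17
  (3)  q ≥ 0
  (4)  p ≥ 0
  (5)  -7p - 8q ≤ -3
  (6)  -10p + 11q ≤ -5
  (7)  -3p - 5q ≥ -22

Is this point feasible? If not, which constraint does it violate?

(1): -38 ≤ 22 ✓
(2): -27 ≤ 17 ✓
(3): 1 ≥ 0 ✓
(4): 5 ≥ 0 ✓
(5): -43 ≤ -3 ✓
(6): -39 ≤ -5 ✓
(7): -20 ≥ -22 ✓

feasible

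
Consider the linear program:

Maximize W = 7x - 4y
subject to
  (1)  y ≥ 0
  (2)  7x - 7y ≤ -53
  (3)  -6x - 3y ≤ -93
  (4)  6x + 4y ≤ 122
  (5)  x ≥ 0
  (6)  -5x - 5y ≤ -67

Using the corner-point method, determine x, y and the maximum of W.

x = 321/35, y = 586/35, maximum W = -97/35

At the optimal vertex, 7x - 7y = -53 and 6x + 4y = 122.
Solving simultaneously gives x = 321/35, y = 586/35.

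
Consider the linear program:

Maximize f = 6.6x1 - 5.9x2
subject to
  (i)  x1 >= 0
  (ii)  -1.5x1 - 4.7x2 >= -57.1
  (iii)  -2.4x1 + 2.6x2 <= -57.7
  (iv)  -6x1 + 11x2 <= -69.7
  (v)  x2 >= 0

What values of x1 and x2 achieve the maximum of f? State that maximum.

x1 = 571/15, x2 = 0, maximum f = 6281/25

Vertices and f = 6.6x1 - 5.9x2:
  (3815/138, 153/46) → f = 74903/460
  (571/15, 0) → f = 6281/25
  (577/24, 0) → f = 6347/40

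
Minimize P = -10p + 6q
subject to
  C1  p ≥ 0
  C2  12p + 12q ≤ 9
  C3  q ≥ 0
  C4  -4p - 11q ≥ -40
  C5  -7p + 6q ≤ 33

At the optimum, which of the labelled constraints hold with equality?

C2 and C3

Vertices and P = -10p + 6q:
  (0, 3/4) → P = 9/2
  (0, 0) → P = 0
  (3/4, 0) → P = -15/2

The minimum is at (3/4, 0). Substituting into each constraint, equality holds for C2 and C3; the remaining constraints have slack.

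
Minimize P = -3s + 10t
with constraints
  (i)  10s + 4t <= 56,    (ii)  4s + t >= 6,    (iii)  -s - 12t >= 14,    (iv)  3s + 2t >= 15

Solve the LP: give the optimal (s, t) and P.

The optimum lies where 10s + 4t = 56 and 3s + 2t = 15.
Solving simultaneously gives s = 13/2, t = -9/4.

s = 13/2, t = -9/4, minimum P = -42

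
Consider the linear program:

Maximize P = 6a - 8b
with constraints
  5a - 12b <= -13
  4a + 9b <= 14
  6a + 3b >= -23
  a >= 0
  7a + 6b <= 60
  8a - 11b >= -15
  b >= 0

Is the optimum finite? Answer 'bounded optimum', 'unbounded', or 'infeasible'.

Extreme points and P = 6a - 8b:
  (17/31, 122/93) → P = -670/93
  (0, 13/12) → P = -26/3
  (19/116, 43/29) → P = -631/58
  (0, 15/11) → P = -120/11
The feasible region has finitely many vertices and no improving ray; the maximum is -670/93 at (17/31, 122/93).

bounded optimum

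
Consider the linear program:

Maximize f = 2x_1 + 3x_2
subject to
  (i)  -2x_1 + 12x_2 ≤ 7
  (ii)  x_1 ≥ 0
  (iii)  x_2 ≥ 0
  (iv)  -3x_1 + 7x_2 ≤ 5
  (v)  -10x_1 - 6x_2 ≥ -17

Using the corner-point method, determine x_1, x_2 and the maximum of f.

Extreme points and f = 2x_1 + 3x_2:
  (0, 7/12) → f = 7/4
  (27/22, 26/33) → f = 53/11
  (0, 0) → f = 0
  (17/10, 0) → f = 17/5

x_1 = 27/22, x_2 = 26/33, maximum f = 53/11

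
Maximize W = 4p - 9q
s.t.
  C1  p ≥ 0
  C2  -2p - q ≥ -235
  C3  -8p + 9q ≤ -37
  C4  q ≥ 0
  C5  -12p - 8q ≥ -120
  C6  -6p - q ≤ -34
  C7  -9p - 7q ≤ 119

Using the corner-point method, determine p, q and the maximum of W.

Vertices and W = 4p - 9q:
  (8, 3) → W = 5
  (343/62, 25/31) → W = 461/31
  (10, 0) → W = 40
  (17/3, 0) → W = 68/3

p = 10, q = 0, maximum W = 40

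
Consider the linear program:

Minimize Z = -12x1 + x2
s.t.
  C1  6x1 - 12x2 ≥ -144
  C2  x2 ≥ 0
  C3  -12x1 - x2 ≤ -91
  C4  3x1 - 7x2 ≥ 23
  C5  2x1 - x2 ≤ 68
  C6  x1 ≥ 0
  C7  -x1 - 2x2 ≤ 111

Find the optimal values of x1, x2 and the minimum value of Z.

x1 = 453/11, x2 = 158/11, minimum Z = -5278/11

Vertices and Z = -12x1 + x2:
  (23/3, 0) → Z = -92
  (34, 0) → Z = -408
  (453/11, 158/11) → Z = -5278/11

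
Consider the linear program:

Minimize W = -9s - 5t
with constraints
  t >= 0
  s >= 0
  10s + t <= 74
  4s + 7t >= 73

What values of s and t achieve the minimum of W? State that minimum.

Corner points and W = -9s - 5t:
  (0, 74) → W = -370
  (0, 73/7) → W = -365/7
  (445/66, 217/33) → W = -6175/66

s = 0, t = 74, minimum W = -370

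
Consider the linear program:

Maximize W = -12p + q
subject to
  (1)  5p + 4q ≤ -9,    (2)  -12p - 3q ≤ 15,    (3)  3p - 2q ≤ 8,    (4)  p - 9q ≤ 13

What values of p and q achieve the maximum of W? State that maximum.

p = -1, q = -1, maximum W = 11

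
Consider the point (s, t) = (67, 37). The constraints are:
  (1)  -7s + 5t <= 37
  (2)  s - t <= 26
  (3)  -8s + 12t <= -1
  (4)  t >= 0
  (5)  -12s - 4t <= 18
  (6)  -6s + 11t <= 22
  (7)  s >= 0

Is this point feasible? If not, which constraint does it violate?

not feasible — violates (2)

Constraint (2): s - t = 30, which is not ≤ 26. All other constraints are satisfied.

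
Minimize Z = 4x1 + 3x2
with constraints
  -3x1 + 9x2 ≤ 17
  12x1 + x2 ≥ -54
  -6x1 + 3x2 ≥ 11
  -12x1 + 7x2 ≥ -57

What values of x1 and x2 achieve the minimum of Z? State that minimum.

x1 = -173/42, x2 = -32/7, minimum Z = -634/21

Feasible corners and Z = 4x1 + 3x2:
  (-503/111, 14/37) → Z = -1886/111
  (-16/15, 23/15) → Z = 1/3
  (-173/42, -32/7) → Z = -634/21

At the optimal vertex, 12x1 + x2 = -54 and -6x1 + 3x2 = 11.
Solving simultaneously gives x1 = -173/42, x2 = -32/7.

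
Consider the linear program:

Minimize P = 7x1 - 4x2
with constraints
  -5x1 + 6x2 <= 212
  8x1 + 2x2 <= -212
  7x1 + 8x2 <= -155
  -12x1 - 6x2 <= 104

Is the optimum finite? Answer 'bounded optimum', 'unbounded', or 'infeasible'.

The boundaries -5x1 + 6x2 = 212 and 7x1 + 8x2 = -155 meet at (-1313/41, 709/82), but that point violates -12x1 - 6x2 ≤ 104. Every candidate vertex is excluded by some other constraint, so the feasible region is empty.

infeasible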